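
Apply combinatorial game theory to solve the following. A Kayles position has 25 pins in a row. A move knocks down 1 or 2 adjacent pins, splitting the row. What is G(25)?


Kayles: a move removes 1 or 2 adjacent pins from a contiguous row.
Removing pins from a row of k leaves two independent rows (a, b) with a + b = k - 1 (one pin) or a + b = k - 2 (two pins); an end removal gives a = 0.
By Sprague-Grundy, G(k) = mex{ G(a) XOR G(b) } over all these splits. G(0) = 0.
G(1): splits (0,0):0^0=0 -> mex({0}) = 1
G(2): splits (0,1):0^1=1 (0,0):0^0=0 -> mex({0, 1}) = 2
G(3): splits (0,2):0^2=2 (1,1):1^1=0 (0,1):0^1=1 -> mex({0, 1, 2}) = 3
G(4): splits (0,3):0^3=3 (1,2):1^2=3 (0,2):0^2=2 (1,1):1^1=0 -> mex({0, 2, 3}) = 1
G(5): splits (0,4):0^1=1 (1,3):1^3=2 (2,2):2^2=0 (0,3):0^3=3 (1,2):1^2=3 -> mex({0, 1, 2, 3}) = 4
G(6) = mex({0, 1, 2, 4}) = 3
G(7) = mex({0, 1, 3, 4, 5}) = 2
G(8) = mex({0, 2, 3, 5, 6}) = 1
G(9) = mex({0, 1, 2, 3, 6, 7}) = 4
G(10) = mex({0, 1, 3, 4, 5, 7}) = 2
G(11) = mex({0, 1, 2, 3, 4, 5}) = 6
G(12) = mex({0, 1, 2, 3, 5, 6, 7}) = 4
G(13) = mex({0, 2, 3, 4, 6, 7}) = 1
G(14) = mex({0, 1, 4, 5, 6, 7}) = 2
G(15) = mex({0, 1, 2, 3, 4, 5, 6}) = 7
G(16) = mex({0, 2, 3, 5, 6, 7}) = 1
G(17) = mex({0, 1, 2, 3, 5, 6, 7}) = 4
G(18) = mex({0, 1, 2, 4, 5, 6}) = 3
G(19) = mex({0, 1, 3, 4, 5, 7}) = 2
G(20) = mex({0, 2, 3, 4, 5, 6, 7}) = 1
G(21) = mex({0, 1, 2, 3, 5, 6, 7}) = 4
G(22) = mex({0, 1, 2, 3, 4, 5, 7}) = 6
G(23) = mex({0, 1, 2, 3, 4, 5, 6}) = 7
G(24) = mex({0, 1, 2, 3, 5, 6, 7}) = 4
G(25) = mex({0, 2, 3, 4, 6, 7}) = 1
Therefore G(25) = 1.

1


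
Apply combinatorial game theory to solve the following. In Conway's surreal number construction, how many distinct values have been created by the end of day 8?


Day 0: {|} = 0 is born. Count = 1.
Day n: the number of surreal numbers born by day n is 2^(n+1) - 1.
By day 0: 2^1 - 1 = 1
By day 1: 2^2 - 1 = 3
By day 2: 2^3 - 1 = 7
By day 3: 2^4 - 1 = 15
By day 4: 2^5 - 1 = 31
By day 5: 2^6 - 1 = 63
By day 6: 2^7 - 1 = 127
By day 7: 2^8 - 1 = 255
By day 8: 2^9 - 1 = 511
By day 8: 511 surreal numbers.

511


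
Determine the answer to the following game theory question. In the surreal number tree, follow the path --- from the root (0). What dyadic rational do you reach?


Sign expansion: ---
Rule: track bounds (lo, hi), initially (-inf, +inf). On '+', the current value becomes lo and we move to the simplest number in (value, hi): value + 1 if hi = +inf, otherwise the midpoint (value + hi)/2. On '-', the current value becomes hi and we move to value - 1 if lo = -inf, otherwise the midpoint (lo + value)/2.
Start at 0.
Step 1: sign = -, move left. Bounds: (-inf, 0). Value = -1
Step 2: sign = -, move left. Bounds: (-inf, -1). Value = -2
Step 3: sign = -, move left. Bounds: (-inf, -2). Value = -3
The surreal number with sign expansion --- is -3.

-3


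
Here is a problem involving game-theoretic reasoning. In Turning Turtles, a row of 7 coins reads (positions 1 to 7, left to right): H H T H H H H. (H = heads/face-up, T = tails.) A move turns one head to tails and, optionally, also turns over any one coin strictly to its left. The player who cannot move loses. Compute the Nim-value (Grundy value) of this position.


Coins: H H T H H H H
Key fact: a single head at position k behaves exactly like a Nim heap of size k (turning it to T and optionally flipping a coin at j < k corresponds to moving the heap from k to j, or to 0), and heads combine as a disjunctive sum (two heads at the same place would cancel, matching j XOR j = 0). So the Nim-value is the XOR of the 1-indexed positions of the heads.
Face-up positions (1-indexed): [1, 2, 4, 5, 6, 7]
XOR 0 with 1: 0 XOR 1 = 1
XOR 1 with 2: 1 XOR 2 = 3
XOR 3 with 4: 3 XOR 4 = 7
XOR 7 with 5: 7 XOR 5 = 2
XOR 2 with 6: 2 XOR 6 = 4
XOR 4 with 7: 4 XOR 7 = 3
Nim-value = 3

3


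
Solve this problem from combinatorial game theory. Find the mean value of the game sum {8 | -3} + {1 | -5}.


G1 = {8 | -3}, G2 = {1 | -5}
Each is a switch {a | b} with numbers a > b; its mean value is (a + b)/2, and mean value is additive over game sums: m(G1 + G2) = m(G1) + m(G2).
Mean of G1 = (8 + (-3))/2 = 5/2 = 5/2
Mean of G2 = (1 + (-5))/2 = -4/2 = -2
Mean of G1 + G2 = 5/2 + -2 = 1/2

1/2


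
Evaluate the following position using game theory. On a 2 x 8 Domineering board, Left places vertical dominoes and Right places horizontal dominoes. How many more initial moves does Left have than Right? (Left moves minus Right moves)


Board is 2 x 8 (rows x cols).
Left (vertical) placements: (rows-1) * cols = 1 * 8 = 8
Right (horizontal) placements: rows * (cols-1) = 2 * 7 = 14
Advantage = Left - Right = 8 - 14 = -6

-6


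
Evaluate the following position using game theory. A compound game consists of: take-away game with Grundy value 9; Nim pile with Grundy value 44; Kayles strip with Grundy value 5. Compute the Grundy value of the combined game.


By the Sprague-Grundy theorem, the Grundy value of a sum of games is the XOR of individual Grundy values.
take-away game: Grundy value = 9. Running XOR: 0 XOR 9 = 9
Nim pile: Grundy value = 44. Running XOR: 9 XOR 44 = 37
Kayles strip: Grundy value = 5. Running XOR: 37 XOR 5 = 32
The combined Grundy value is 32.

32


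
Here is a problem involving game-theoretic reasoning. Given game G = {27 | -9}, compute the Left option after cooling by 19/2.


Original game: {27 | -9} (a switch {a | b} with a > b).
Cooling by t (for t below the temperature (a - b)/2 = 18) taxes each move by t: {a | b} cooled by t is {a - t | b + t}.
Cooling amount: t = 19/2
Cooled Left option: 27 - 19/2 = 35/2
Cooled Right option: -9 + 19/2 = 1/2
Cooled game: {35/2 | 1/2}
Left option = 35/2

35/2


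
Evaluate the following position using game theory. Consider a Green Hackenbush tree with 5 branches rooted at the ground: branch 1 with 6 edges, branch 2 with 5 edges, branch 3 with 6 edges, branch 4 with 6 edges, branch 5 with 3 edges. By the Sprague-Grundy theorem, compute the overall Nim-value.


The tree has 5 branches from the ground vertex.
In Green Hackenbush, the Nim-value of a simple path of length k is k.
Branch 1: length 6, Nim-value = 6
Branch 2: length 5, Nim-value = 5
Branch 3: length 6, Nim-value = 6
Branch 4: length 6, Nim-value = 6
Branch 5: length 3, Nim-value = 3
Total Nim-value = XOR of all branch values:
0 XOR 6 = 6
6 XOR 5 = 3
3 XOR 6 = 5
5 XOR 6 = 3
3 XOR 3 = 0
Nim-value of the tree = 0

0


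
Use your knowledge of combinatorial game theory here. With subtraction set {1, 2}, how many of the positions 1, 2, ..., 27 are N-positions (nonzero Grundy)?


Subtraction set S = {1, 2}, so G(n) = n mod 3.
G(n) = 0 when n is a multiple of 3.
Multiples of 3 in [1, 27]: 9
N-positions (nonzero Grundy) = 27 - 9 = 18

18


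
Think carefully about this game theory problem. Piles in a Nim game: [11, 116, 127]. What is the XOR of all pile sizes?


We need the XOR (exclusive or) of all pile sizes.
After XOR-ing pile 1 (size 11): 0 XOR 11 = 11
After XOR-ing pile 2 (size 116): 11 XOR 116 = 127
After XOR-ing pile 3 (size 127): 127 XOR 127 = 0
The Nim-value of this position is 0.

0


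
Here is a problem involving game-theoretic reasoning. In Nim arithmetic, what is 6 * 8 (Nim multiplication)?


Nim multiplication is bilinear over XOR: (u XOR v) * w = (u*w) XOR (v*w).
So we split each operand into its bit components and XOR the pairwise Nim products.
6 = 2 + 4 (as XOR of powers of 2).
8 = 8 (as XOR of powers of 2).
Using the standard Nim-product table on single bits:
  2*2 = 3,   2*4 = 8,   2*8 = 12,
  4*4 = 6,   4*8 = 11,  8*8 = 13,
and  1*x = x (identity), k*l = l*k (commutative).
Pairwise Nim products:
  2 * 8 = 12
  4 * 8 = 11
XOR them: 12 XOR 11 = 7.
Result: 6 * 8 = 7 (in Nim).

7


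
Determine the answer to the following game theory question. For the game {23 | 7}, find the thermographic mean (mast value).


Game = {23 | 7}, a switch {a | b} with numbers a > b.
Its thermograph has left wall a - t and right wall b + t, which meet at t = (a - b)/2, where both equal (a + b)/2. So the mast (mean value) is at (a + b)/2.
Mean = (23 + (7))/2 = 30/2 = 15

15


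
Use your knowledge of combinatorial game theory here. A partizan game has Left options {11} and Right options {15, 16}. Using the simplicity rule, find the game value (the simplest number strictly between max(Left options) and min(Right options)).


Left options: {11}, max = 11
Right options: {15, 16}, min = 15
All options are numbers and max(Left) < min(Right), so by the simplicity theorem the value is the simplest (earliest-born) number strictly between 11 and 15.
Integers 12 through 14 all lie strictly between 11 and 15.
Among integers, the simplest (lowest birthday = smallest |n|; 0 is born on day 0, +-n on day n) is 12.
No non-integer in the interval can be simpler: if x is a non-integer in the interval, then floor(x) or ceil(x) also lies in the interval (the interval contains an integer), and both are proper prefixes of x's sign expansion, i.e. born earlier. So the game value is 12.
Game value = 12

12


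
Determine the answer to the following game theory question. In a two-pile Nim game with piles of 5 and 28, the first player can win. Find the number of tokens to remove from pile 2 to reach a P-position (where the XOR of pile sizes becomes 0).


Piles: 5 and 28
Current XOR: 5 XOR 28 = 25 (non-zero, so this is an N-position).
To make the XOR zero, we need to find a move that balances the piles.
For pile 2 (size 28): target = 28 XOR 25 = 5
We reduce pile 2 from 28 to 5.
Tokens removed: 28 - 5 = 23
Verification: 5 XOR 5 = 0

23


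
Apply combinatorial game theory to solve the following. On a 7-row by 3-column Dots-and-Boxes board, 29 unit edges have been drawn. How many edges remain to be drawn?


Grid: 7 x 3 boxes, i.e. 8 rows and 4 columns of dots.
Horizontal edges: (rows + 1) * cols = 8 * 3 = 24
Vertical edges: rows * (cols + 1) = 7 * 4 = 28
Total edges: 24 + 28 = 52
Edges drawn: 29
Remaining: 52 - 29 = 23

23


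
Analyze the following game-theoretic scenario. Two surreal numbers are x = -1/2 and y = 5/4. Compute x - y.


x = -1/2, y = 5/4
Converting to common denominator: 4
x = -2/4, y = 5/4
x - y = -1/2 - 5/4 = -7/4

-7/4


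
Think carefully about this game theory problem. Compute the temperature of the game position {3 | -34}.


The game is {3 | -34}, a switch {a | b} with numbers a > b.
Cooling {a | b} by t gives {a - t | b + t}, which stops being hot when a - t = b + t, i.e. at t = (a - b)/2. So the temperature of a switch is (a - b)/2.
Temperature = (Left option - Right option) / 2
= (3 - (-34)) / 2
= 37 / 2
= 37/2

37/2


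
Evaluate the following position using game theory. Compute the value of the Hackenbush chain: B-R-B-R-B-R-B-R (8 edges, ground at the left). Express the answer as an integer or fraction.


Edges (from ground): B-R-B-R-B-R-B-R
By Berlekamp's sign-expansion rule, a Blue-Red Hackenbush stalk has the value of the surreal number whose sign sequence is the edge sequence with B -> + and R -> -.
Sign sequence: +-+-+-+-
Trace the sign expansion in the surreal number tree, starting from 0:
Edge 1: B (sign +) -> bounds (0, +inf), value = 1
Edge 2: R (sign -) -> bounds (0, 1), value = 1/2
Edge 3: B (sign +) -> bounds (1/2, 1), value = 3/4
Edge 4: R (sign -) -> bounds (1/2, 3/4), value = 5/8
Edge 5: B (sign +) -> bounds (5/8, 3/4), value = 11/16
Edge 6: R (sign -) -> bounds (5/8, 11/16), value = 21/32
Edge 7: B (sign +) -> bounds (21/32, 11/16), value = 43/64
Edge 8: R (sign -) -> bounds (21/32, 43/64), value = 85/128
Game value = 85/128

85/128


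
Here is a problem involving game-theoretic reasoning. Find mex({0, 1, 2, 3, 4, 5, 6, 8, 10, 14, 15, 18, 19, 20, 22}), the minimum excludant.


Set = {0, 1, 2, 3, 4, 5, 6, 8, 10, 14, 15, 18, 19, 20, 22}
0 is in the set.
1 is in the set.
2 is in the set.
3 is in the set.
4 is in the set.
5 is in the set.
6 is in the set.
7 is NOT in the set. This is the mex.
mex = 7

7


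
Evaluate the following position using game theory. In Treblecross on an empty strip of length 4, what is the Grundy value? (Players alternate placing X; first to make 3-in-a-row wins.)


Treblecross: place X on empty cells; 3-in-a-row wins.
Playing within two cells of an existing X lets the opponent win at once, so sensible play treats the cells i-2..i+2 around each X as dead. The player left with no safe cell loses, so this is a normal-play take-away game on strips of safe cells.
Placing X at cell i (0-indexed) of a strip of k safe cells leaves independent strips of sizes max(0, i-2) and max(0, k-i-3). Hence G(k) = mex{ G(max(0,i-2)) XOR G(max(0,k-i-3)) : 0 <= i < k }, with G(0) = 0.
G(1): splits (0,0):0^0=0 -> mex({0}) = 1
G(2): splits (0,0):0^0=0 -> mex({0}) = 1
G(3): splits (0,0):0^0=0 -> mex({0}) = 1
G(4): splits (0,1):0^1=1 (0,0):0^0=0 -> mex({0, 1}) = 2
Therefore G(4) = 2.

2


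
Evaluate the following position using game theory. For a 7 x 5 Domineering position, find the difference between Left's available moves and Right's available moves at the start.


Board is 7 x 5 (rows x cols).
Left (vertical) placements: (rows-1) * cols = 6 * 5 = 30
Right (horizontal) placements: rows * (cols-1) = 7 * 4 = 28
Advantage = Left - Right = 30 - 28 = 2

2


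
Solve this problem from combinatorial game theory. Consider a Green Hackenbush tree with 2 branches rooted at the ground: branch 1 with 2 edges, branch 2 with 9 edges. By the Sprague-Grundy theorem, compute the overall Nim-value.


The tree has 2 branches from the ground vertex.
In Green Hackenbush, the Nim-value of a simple path of length k is k.
Branch 1: length 2, Nim-value = 2
Branch 2: length 9, Nim-value = 9
Total Nim-value = XOR of all branch values:
0 XOR 2 = 2
2 XOR 9 = 11
Nim-value of the tree = 11

11


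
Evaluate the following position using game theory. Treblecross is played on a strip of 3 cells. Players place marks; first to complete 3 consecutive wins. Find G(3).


Treblecross: place X on empty cells; 3-in-a-row wins.
Playing within two cells of an existing X lets the opponent win at once, so sensible play treats the cells i-2..i+2 around each X as dead. The player left with no safe cell loses, so this is a normal-play take-away game on strips of safe cells.
Placing X at cell i (0-indexed) of a strip of k safe cells leaves independent strips of sizes max(0, i-2) and max(0, k-i-3). Hence G(k) = mex{ G(max(0,i-2)) XOR G(max(0,k-i-3)) : 0 <= i < k }, with G(0) = 0.
G(1): splits (0,0):0^0=0 -> mex({0}) = 1
G(2): splits (0,0):0^0=0 -> mex({0}) = 1
G(3): splits (0,0):0^0=0 -> mex({0}) = 1
Therefore G(3) = 1.

1


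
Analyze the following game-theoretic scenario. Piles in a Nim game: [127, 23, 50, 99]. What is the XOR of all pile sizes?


We need the XOR (exclusive or) of all pile sizes.
After XOR-ing pile 1 (size 127): 0 XOR 127 = 127
After XOR-ing pile 2 (size 23): 127 XOR 23 = 104
After XOR-ing pile 3 (size 50): 104 XOR 50 = 90
After XOR-ing pile 4 (size 99): 90 XOR 99 = 57
The Nim-value of this position is 57.

57


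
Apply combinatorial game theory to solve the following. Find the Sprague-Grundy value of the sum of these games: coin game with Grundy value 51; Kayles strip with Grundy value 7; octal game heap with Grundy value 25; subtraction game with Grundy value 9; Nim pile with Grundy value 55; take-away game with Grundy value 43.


By the Sprague-Grundy theorem, the Grundy value of a sum of games is the XOR of individual Grundy values.
coin game: Grundy value = 51. Running XOR: 0 XOR 51 = 51
Kayles strip: Grundy value = 7. Running XOR: 51 XOR 7 = 52
octal game heap: Grundy value = 25. Running XOR: 52 XOR 25 = 45
subtraction game: Grundy value = 9. Running XOR: 45 XOR 9 = 36
Nim pile: Grundy value = 55. Running XOR: 36 XOR 55 = 19
take-away game: Grundy value = 43. Running XOR: 19 XOR 43 = 56
The combined Grundy value is 56.

56


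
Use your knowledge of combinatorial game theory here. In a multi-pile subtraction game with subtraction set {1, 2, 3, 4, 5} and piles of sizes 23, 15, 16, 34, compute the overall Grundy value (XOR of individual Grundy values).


Subtraction set: {1, 2, 3, 4, 5}
For this subtraction set, G(n) = n mod 6 (period = max + 1 = 6).
Pile 1 (size 23): G(23) = 23 mod 6 = 5
Pile 2 (size 15): G(15) = 15 mod 6 = 3
Pile 3 (size 16): G(16) = 16 mod 6 = 4
Pile 4 (size 34): G(34) = 34 mod 6 = 4
Total Grundy value = XOR of all: 5 XOR 3 XOR 4 XOR 4 = 6

6


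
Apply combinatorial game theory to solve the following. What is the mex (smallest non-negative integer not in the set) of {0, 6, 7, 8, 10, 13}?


Set = {0, 6, 7, 8, 10, 13}
0 is in the set.
1 is NOT in the set. This is the mex.
mex = 1

1


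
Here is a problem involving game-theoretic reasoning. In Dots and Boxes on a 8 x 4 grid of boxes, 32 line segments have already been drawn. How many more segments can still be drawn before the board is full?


Grid: 8 x 4 boxes, i.e. 9 rows and 5 columns of dots.
Horizontal edges: (rows + 1) * cols = 9 * 4 = 36
Vertical edges: rows * (cols + 1) = 8 * 5 = 40
Total edges: 36 + 40 = 76
Edges drawn: 32
Remaining: 76 - 32 = 44

44


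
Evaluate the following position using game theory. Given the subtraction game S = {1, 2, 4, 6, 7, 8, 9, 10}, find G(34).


The subtraction set is S = {1, 2, 4, 6, 7, 8, 9, 10}.
G(k) = mex{ G(k - s) : s in S, s <= k }. We compute iteratively: G(0) = 0.
G(1) = mex({0}) = 1
G(2) = mex({0, 1}) = 2
G(3) = mex({1, 2}) = 0
G(4) = mex({0, 2}) = 1
G(5) = mex({0, 1}) = 2
G(6) = mex({0, 1, 2}) = 3
G(7) = mex({0, 1, 2, 3}) = 4
G(8) = mex({0, 1, 2, 3, 4}) = 5
G(9) = mex({0, 1, 2, 4, 5}) = 3
G(10) = mex({0, 1, 2, 3, 5}) = 4
G(11) = mex({0, 1, 2, 3, 4}) = 5
G(12) = mex({0, 1, 2, 3, 4, 5}) = 6
G(13) = mex({0, 1, 2, 3, 4, 5, 6}) = 7
G(14) = mex({1, 2, 3, 4, 5, 6, 7}) = 0
G(15) = mex({0, 2, 3, 4, 5, 7}) = 1
G(16) = mex({0, 1, 3, 4, 5, 6}) = 2
G(17) = mex({1, 2, 3, 4, 5, 7}) = 0
G(18) = mex({0, 2, 3, 4, 5, 6}) = 1
G(19) = mex({0, 1, 3, 4, 5, 6, 7}) = 2
G(20) = mex({0, 1, 2, 4, 5, 6, 7}) = 3
G(21) = mex({0, 1, 2, 3, 5, 6, 7}) = 4
G(22) = mex({0, 1, 2, 3, 4, 6, 7}) = 5
G(23) = mex({0, 1, 2, 4, 5, 7}) = 3
Observe that G(14)..G(23) = 0, 1, 2, 0, 1, 2, 3, 4, 5, 3 repeats G(0)..G(9) = 0, 1, 2, 0, 1, 2, 3, 4, 5, 3.
For k >= max(S) = 10, G(k) is determined by the previous 10 values G(k-10)..G(k-1); a window of 10 consecutive values has recurred shifted by 14, so by induction G(k + 14) = G(k) for all k >= 0: the sequence is periodic from the start with period 14.
One period: G(0..13) = 0, 1, 2, 0, 1, 2, 3, 4, 5, 3, 4, 5, 6, 7.
34 mod 14 = 6, so G(34) = G(6) = 3.

3


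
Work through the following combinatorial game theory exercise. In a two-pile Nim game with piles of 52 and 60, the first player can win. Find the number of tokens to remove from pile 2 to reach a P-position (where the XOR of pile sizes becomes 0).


Piles: 52 and 60
Current XOR: 52 XOR 60 = 8 (non-zero, so this is an N-position).
To make the XOR zero, we need to find a move that balances the piles.
For pile 2 (size 60): target = 60 XOR 8 = 52
We reduce pile 2 from 60 to 52.
Tokens removed: 60 - 52 = 8
Verification: 52 XOR 52 = 0

8


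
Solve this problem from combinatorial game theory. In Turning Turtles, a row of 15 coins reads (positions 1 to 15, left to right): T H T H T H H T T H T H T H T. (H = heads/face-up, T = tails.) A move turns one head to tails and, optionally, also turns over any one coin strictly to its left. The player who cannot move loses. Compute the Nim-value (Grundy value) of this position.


Coins: T H T H T H H T T H T H T H T
Key fact: a single head at position k behaves exactly like a Nim heap of size k (turning it to T and optionally flipping a coin at j < k corresponds to moving the heap from k to j, or to 0), and heads combine as a disjunctive sum (two heads at the same place would cancel, matching j XOR j = 0). So the Nim-value is the XOR of the 1-indexed positions of the heads.
Face-up positions (1-indexed): [2, 4, 6, 7, 10, 12, 14]
XOR 0 with 2: 0 XOR 2 = 2
XOR 2 with 4: 2 XOR 4 = 6
XOR 6 with 6: 6 XOR 6 = 0
XOR 0 with 7: 0 XOR 7 = 7
XOR 7 with 10: 7 XOR 10 = 13
XOR 13 with 12: 13 XOR 12 = 1
XOR 1 with 14: 1 XOR 14 = 15
Nim-value = 15

15


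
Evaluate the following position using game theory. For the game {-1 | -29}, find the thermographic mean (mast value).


Game = {-1 | -29}, a switch {a | b} with numbers a > b.
Its thermograph has left wall a - t and right wall b + t, which meet at t = (a - b)/2, where both equal (a + b)/2. So the mast (mean value) is at (a + b)/2.
Mean = (-1 + (-29))/2 = -30/2 = -15

-15


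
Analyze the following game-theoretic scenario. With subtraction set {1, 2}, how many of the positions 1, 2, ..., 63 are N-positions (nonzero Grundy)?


Subtraction set S = {1, 2}, so G(n) = n mod 3.
G(n) = 0 when n is a multiple of 3.
Multiples of 3 in [1, 63]: 21
N-positions (nonzero Grundy) = 63 - 21 = 42

42


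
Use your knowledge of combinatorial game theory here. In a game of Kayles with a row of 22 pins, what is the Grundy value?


Kayles: a move removes 1 or 2 adjacent pins from a contiguous row.
Removing pins from a row of k leaves two independent rows (a, b) with a + b = k - 1 (one pin) or a + b = k - 2 (two pins); an end removal gives a = 0.
By Sprague-Grundy, G(k) = mex{ G(a) XOR G(b) } over all these splits. G(0) = 0.
G(1): splits (0,0):0^0=0 -> mex({0}) = 1
G(2): splits (0,1):0^1=1 (0,0):0^0=0 -> mex({0, 1}) = 2
G(3): splits (0,2):0^2=2 (1,1):1^1=0 (0,1):0^1=1 -> mex({0, 1, 2}) = 3
G(4): splits (0,3):0^3=3 (1,2):1^2=3 (0,2):0^2=2 (1,1):1^1=0 -> mex({0, 2, 3}) = 1
G(5): splits (0,4):0^1=1 (1,3):1^3=2 (2,2):2^2=0 (0,3):0^3=3 (1,2):1^2=3 -> mex({0, 1, 2, 3}) = 4
G(6) = mex({0, 1, 2, 4}) = 3
G(7) = mex({0, 1, 3, 4, 5}) = 2
G(8) = mex({0, 2, 3, 5, 6}) = 1
G(9) = mex({0, 1, 2, 3, 6, 7}) = 4
G(10) = mex({0, 1, 3, 4, 5, 7}) = 2
G(11) = mex({0, 1, 2, 3, 4, 5}) = 6
G(12) = mex({0, 1, 2, 3, 5, 6, 7}) = 4
G(13) = mex({0, 2, 3, 4, 6, 7}) = 1
G(14) = mex({0, 1, 4, 5, 6, 7}) = 2
G(15) = mex({0, 1, 2, 3, 4, 5, 6}) = 7
G(16) = mex({0, 2, 3, 5, 6, 7}) = 1
G(17) = mex({0, 1, 2, 3, 5, 6, 7}) = 4
G(18) = mex({0, 1, 2, 4, 5, 6}) = 3
G(19) = mex({0, 1, 3, 4, 5, 7}) = 2
G(20) = mex({0, 2, 3, 4, 5, 6, 7}) = 1
G(21) = mex({0, 1, 2, 3, 5, 6, 7}) = 4
G(22) = mex({0, 1, 2, 3, 4, 5, 7}) = 6
Therefore G(22) = 6.

6


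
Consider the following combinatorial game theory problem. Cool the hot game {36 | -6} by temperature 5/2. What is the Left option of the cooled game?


Original game: {36 | -6} (a switch {a | b} with a > b).
Cooling by t (for t below the temperature (a - b)/2 = 21) taxes each move by t: {a | b} cooled by t is {a - t | b + t}.
Cooling amount: t = 5/2
Cooled Left option: 36 - 5/2 = 67/2
Cooled Right option: -6 + 5/2 = -7/2
Cooled game: {67/2 | -7/2}
Left option = 67/2

67/2


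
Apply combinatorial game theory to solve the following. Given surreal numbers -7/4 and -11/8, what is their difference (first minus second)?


x = -7/4, y = -11/8
Converting to common denominator: 8
x = -14/8, y = -11/8
x - y = -7/4 - -11/8 = -3/8

-3/8


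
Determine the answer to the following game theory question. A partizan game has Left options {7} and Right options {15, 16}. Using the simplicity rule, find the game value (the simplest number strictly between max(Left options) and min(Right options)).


Left options: {7}, max = 7
Right options: {15, 16}, min = 15
All options are numbers and max(Left) < min(Right), so by the simplicity theorem the value is the simplest (earliest-born) number strictly between 7 and 15.
Integers 8 through 14 all lie strictly between 7 and 15.
Among integers, the simplest (lowest birthday = smallest |n|; 0 is born on day 0, +-n on day n) is 8.
No non-integer in the interval can be simpler: if x is a non-integer in the interval, then floor(x) or ceil(x) also lies in the interval (the interval contains an integer), and both are proper prefixes of x's sign expansion, i.e. born earlier. So the game value is 8.
Game value = 8

8


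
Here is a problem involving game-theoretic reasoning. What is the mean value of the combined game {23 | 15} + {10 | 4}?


G1 = {23 | 15}, G2 = {10 | 4}
Each is a switch {a | b} with numbers a > b; its mean value is (a + b)/2, and mean value is additive over game sums: m(G1 + G2) = m(G1) + m(G2).
Mean of G1 = (23 + (15))/2 = 38/2 = 19
Mean of G2 = (10 + (4))/2 = 14/2 = 7
Mean of G1 + G2 = 19 + 7 = 26

26


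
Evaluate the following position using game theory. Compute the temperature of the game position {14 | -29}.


The game is {14 | -29}, a switch {a | b} with numbers a > b.
Cooling {a | b} by t gives {a - t | b + t}, which stops being hot when a - t = b + t, i.e. at t = (a - b)/2. So the temperature of a switch is (a - b)/2.
Temperature = (Left option - Right option) / 2
= (14 - (-29)) / 2
= 43 / 2
= 43/2

43/2


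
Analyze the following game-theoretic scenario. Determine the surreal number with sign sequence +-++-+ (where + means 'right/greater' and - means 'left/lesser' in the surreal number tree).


Sign expansion: +-++-+
Rule: track bounds (lo, hi), initially (-inf, +inf). On '+', the current value becomes lo and we move to the simplest number in (value, hi): value + 1 if hi = +inf, otherwise the midpoint (value + hi)/2. On '-', the current value becomes hi and we move to value - 1 if lo = -inf, otherwise the midpoint (lo + value)/2.
Start at 0.
Step 1: sign = +, move right. Bounds: (0, +inf). Value = 1
Step 2: sign = -, move left. Bounds: (0, 1). Value = 1/2
Step 3: sign = +, move right. Bounds: (1/2, 1). Value = 3/4
Step 4: sign = +, move right. Bounds: (3/4, 1). Value = 7/8
Step 5: sign = -, move left. Bounds: (3/4, 7/8). Value = 13/16
Step 6: sign = +, move right. Bounds: (13/16, 7/8). Value = 27/32
The surreal number with sign expansion +-++-+ is 27/32.

27/32


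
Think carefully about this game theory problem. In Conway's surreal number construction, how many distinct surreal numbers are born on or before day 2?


Day 0: {|} = 0 is born. Count = 1.
Day n: the number of surreal numbers born by day n is 2^(n+1) - 1.
By day 0: 2^1 - 1 = 1
By day 1: 2^2 - 1 = 3
By day 2: 2^3 - 1 = 7
By day 2: 7 surreal numbers.

7


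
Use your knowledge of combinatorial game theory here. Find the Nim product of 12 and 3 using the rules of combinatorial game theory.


Nim multiplication is bilinear over XOR: (u XOR v) * w = (u*w) XOR (v*w).
So we split each operand into its bit components and XOR the pairwise Nim products.
12 = 4 + 8 (as XOR of powers of 2).
3 = 1 + 2 (as XOR of powers of 2).
Using the standard Nim-product table on single bits:
  2*2 = 3,   2*4 = 8,   2*8 = 12,
  4*4 = 6,   4*8 = 11,  8*8 = 13,
and  1*x = x (identity), k*l = l*k (commutative).
Pairwise Nim products:
  4 * 1 = 4
  4 * 2 = 8
  8 * 1 = 8
  8 * 2 = 12
XOR them: 4 XOR 8 XOR 8 XOR 12 = 8.
Result: 12 * 3 = 8 (in Nim).

8


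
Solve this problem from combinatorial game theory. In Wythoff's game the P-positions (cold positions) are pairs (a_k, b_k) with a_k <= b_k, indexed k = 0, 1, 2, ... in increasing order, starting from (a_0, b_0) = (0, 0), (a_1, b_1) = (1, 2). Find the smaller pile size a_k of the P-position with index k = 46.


By Wythoff's theorem, a_k = floor(k * phi) and b_k = floor(k * phi^2) = a_k + k, where phi = (1 + sqrt(5))/2 is the golden ratio.
phi = (1 + sqrt(5))/2 = 1.618034
k = 46
k * phi = 46 * 1.618034 = 74.429563
a_46 = floor(k * phi) = 74

74


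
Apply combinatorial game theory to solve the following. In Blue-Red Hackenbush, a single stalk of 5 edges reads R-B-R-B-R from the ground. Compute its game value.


Edges (from ground): R-B-R-B-R
By Berlekamp's sign-expansion rule, a Blue-Red Hackenbush stalk has the value of the surreal number whose sign sequence is the edge sequence with B -> + and R -> -.
Sign sequence: -+-+-
Trace the sign expansion in the surreal number tree, starting from 0:
Edge 1: R (sign -) -> bounds (-inf, 0), value = -1
Edge 2: B (sign +) -> bounds (-1, 0), value = -1/2
Edge 3: R (sign -) -> bounds (-1, -1/2), value = -3/4
Edge 4: B (sign +) -> bounds (-3/4, -1/2), value = -5/8
Edge 5: R (sign -) -> bounds (-3/4, -5/8), value = -11/16
Game value = -11/16

-11/16


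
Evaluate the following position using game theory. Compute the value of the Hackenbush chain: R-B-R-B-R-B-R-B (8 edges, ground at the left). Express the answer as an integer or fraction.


Edges (from ground): R-B-R-B-R-B-R-B
By Berlekamp's sign-expansion rule, a Blue-Red Hackenbush stalk has the value of the surreal number whose sign sequence is the edge sequence with B -> + and R -> -.
Sign sequence: -+-+-+-+
Trace the sign expansion in the surreal number tree, starting from 0:
Edge 1: R (sign -) -> bounds (-inf, 0), value = -1
Edge 2: B (sign +) -> bounds (-1, 0), value = -1/2
Edge 3: R (sign -) -> bounds (-1, -1/2), value = -3/4
Edge 4: B (sign +) -> bounds (-3/4, -1/2), value = -5/8
Edge 5: R (sign -) -> bounds (-3/4, -5/8), value = -11/16
Edge 6: B (sign +) -> bounds (-11/16, -5/8), value = -21/32
Edge 7: R (sign -) -> bounds (-11/16, -21/32), value = -43/64
Edge 8: B (sign +) -> bounds (-43/64, -21/32), value = -85/128
Game value = -85/128

-85/128


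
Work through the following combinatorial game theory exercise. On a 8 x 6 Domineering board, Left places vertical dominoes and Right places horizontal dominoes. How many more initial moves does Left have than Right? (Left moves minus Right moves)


Board is 8 x 6 (rows x cols).
Left (vertical) placements: (rows-1) * cols = 7 * 6 = 42
Right (horizontal) placements: rows * (cols-1) = 8 * 5 = 40
Advantage = Left - Right = 42 - 40 = 2

2


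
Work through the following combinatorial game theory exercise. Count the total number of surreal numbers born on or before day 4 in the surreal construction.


Day 0: {|} = 0 is born. Count = 1.
Day n: the number of surreal numbers born by day n is 2^(n+1) - 1.
By day 0: 2^1 - 1 = 1
By day 1: 2^2 - 1 = 3
By day 2: 2^3 - 1 = 7
By day 3: 2^4 - 1 = 15
By day 4: 2^5 - 1 = 31
By day 4: 31 surreal numbers.

31


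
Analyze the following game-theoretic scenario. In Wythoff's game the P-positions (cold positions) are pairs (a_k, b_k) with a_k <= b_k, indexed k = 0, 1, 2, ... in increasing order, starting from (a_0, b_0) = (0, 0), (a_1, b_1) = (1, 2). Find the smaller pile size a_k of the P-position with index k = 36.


By Wythoff's theorem, a_k = floor(k * phi) and b_k = floor(k * phi^2) = a_k + k, where phi = (1 + sqrt(5))/2 is the golden ratio.
phi = (1 + sqrt(5))/2 = 1.618034
k = 36
k * phi = 36 * 1.618034 = 58.249224
a_36 = floor(k * phi) = 58

58


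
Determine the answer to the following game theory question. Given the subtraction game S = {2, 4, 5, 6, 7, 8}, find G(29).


The subtraction set is S = {2, 4, 5, 6, 7, 8}.
G(k) = mex{ G(k - s) : s in S, s <= k }. We compute iteratively: G(0) = 0.
G(1) = mex({}) = 0
G(2) = mex({0}) = 1
G(3) = mex({0}) = 1
G(4) = mex({0, 1}) = 2
G(5) = mex({0, 1}) = 2
G(6) = mex({0, 1, 2}) = 3
G(7) = mex({0, 1, 2}) = 3
G(8) = mex({0, 1, 2, 3}) = 4
G(9) = mex({0, 1, 2, 3}) = 4
G(10) = mex({1, 2, 3, 4}) = 0
G(11) = mex({1, 2, 3, 4}) = 0
G(12) = mex({0, 2, 3, 4}) = 1
G(13) = mex({0, 2, 3, 4}) = 1
G(14) = mex({0, 1, 3, 4}) = 2
G(15) = mex({0, 1, 3, 4}) = 2
G(16) = mex({0, 1, 2, 4}) = 3
G(17) = mex({0, 1, 2, 4}) = 3
Observe that G(10)..G(17) = 0, 0, 1, 1, 2, 2, 3, 3 repeats G(0)..G(7) = 0, 0, 1, 1, 2, 2, 3, 3.
For k >= max(S) = 8, G(k) is determined by the previous 8 values G(k-8)..G(k-1); a window of 8 consecutive values has recurred shifted by 10, so by induction G(k + 10) = G(k) for all k >= 0: the sequence is periodic from the start with period 10.
One period: G(0..9) = 0, 0, 1, 1, 2, 2, 3, 3, 4, 4.
29 mod 10 = 9, so G(29) = G(9) = 4.

4


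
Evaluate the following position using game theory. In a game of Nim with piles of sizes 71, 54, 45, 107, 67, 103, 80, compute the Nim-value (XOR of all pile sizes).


We need the XOR (exclusive or) of all pile sizes.
After XOR-ing pile 1 (size 71): 0 XOR 71 = 71
After XOR-ing pile 2 (size 54): 71 XOR 54 = 113
After XOR-ing pile 3 (size 45): 113 XOR 45 = 92
After XOR-ing pile 4 (size 107): 92 XOR 107 = 55
After XOR-ing pile 5 (size 67): 55 XOR 67 = 116
After XOR-ing pile 6 (size 103): 116 XOR 103 = 19
After XOR-ing pile 7 (size 80): 19 XOR 80 = 67
The Nim-value of this position is 67.

67


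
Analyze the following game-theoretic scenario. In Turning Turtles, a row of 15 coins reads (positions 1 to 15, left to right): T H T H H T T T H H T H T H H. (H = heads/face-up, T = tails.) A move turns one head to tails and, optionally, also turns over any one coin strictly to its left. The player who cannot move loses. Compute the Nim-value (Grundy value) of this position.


Coins: T H T H H T T T H H T H T H H
Key fact: a single head at position k behaves exactly like a Nim heap of size k (turning it to T and optionally flipping a coin at j < k corresponds to moving the heap from k to j, or to 0), and heads combine as a disjunctive sum (two heads at the same place would cancel, matching j XOR j = 0). So the Nim-value is the XOR of the 1-indexed positions of the heads.
Face-up positions (1-indexed): [2, 4, 5, 9, 10, 12, 14, 15]
XOR 0 with 2: 0 XOR 2 = 2
XOR 2 with 4: 2 XOR 4 = 6
XOR 6 with 5: 6 XOR 5 = 3
XOR 3 with 9: 3 XOR 9 = 10
XOR 10 with 10: 10 XOR 10 = 0
XOR 0 with 12: 0 XOR 12 = 12
XOR 12 with 14: 12 XOR 14 = 2
XOR 2 with 15: 2 XOR 15 = 13
Nim-value = 13

13


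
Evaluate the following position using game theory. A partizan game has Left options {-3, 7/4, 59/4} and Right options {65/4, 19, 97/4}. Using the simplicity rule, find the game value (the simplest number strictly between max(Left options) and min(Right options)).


Left options: {-3, 7/4, 59/4}, max = 59/4
Right options: {65/4, 19, 97/4}, min = 65/4
All options are numbers and max(Left) < min(Right), so by the simplicity theorem the value is the simplest (earliest-born) number strictly between 59/4 and 65/4.
Integers 15 through 16 all lie strictly between 59/4 and 65/4.
Among integers, the simplest (lowest birthday = smallest |n|; 0 is born on day 0, +-n on day n) is 15.
No non-integer in the interval can be simpler: if x is a non-integer in the interval, then floor(x) or ceil(x) also lies in the interval (the interval contains an integer), and both are proper prefixes of x's sign expansion, i.e. born earlier. So the game value is 15.
Game value = 15

15


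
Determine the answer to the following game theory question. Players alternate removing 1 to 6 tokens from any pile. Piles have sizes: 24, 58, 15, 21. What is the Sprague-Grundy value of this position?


Subtraction set: {1, 2, 3, 4, 5, 6}
For this subtraction set, G(n) = n mod 7 (period = max + 1 = 7).
Pile 1 (size 24): G(24) = 24 mod 7 = 3
Pile 2 (size 58): G(58) = 58 mod 7 = 2
Pile 3 (size 15): G(15) = 15 mod 7 = 1
Pile 4 (size 21): G(21) = 21 mod 7 = 0
Total Grundy value = XOR of all: 3 XOR 2 XOR 1 XOR 0 = 0

0


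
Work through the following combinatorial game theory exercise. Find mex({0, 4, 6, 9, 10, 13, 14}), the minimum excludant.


Set = {0, 4, 6, 9, 10, 13, 14}
0 is in the set.
1 is NOT in the set. This is the mex.
mex = 1

1


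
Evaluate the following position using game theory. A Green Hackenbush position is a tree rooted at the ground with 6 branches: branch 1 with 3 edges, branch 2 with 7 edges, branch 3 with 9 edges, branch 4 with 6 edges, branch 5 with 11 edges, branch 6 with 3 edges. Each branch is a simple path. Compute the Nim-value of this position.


The tree has 6 branches from the ground vertex.
In Green Hackenbush, the Nim-value of a simple path of length k is k.
Branch 1: length 3, Nim-value = 3
Branch 2: length 7, Nim-value = 7
Branch 3: length 9, Nim-value = 9
Branch 4: length 6, Nim-value = 6
Branch 5: length 11, Nim-value = 11
Branch 6: length 3, Nim-value = 3
Total Nim-value = XOR of all branch values:
0 XOR 3 = 3
3 XOR 7 = 4
4 XOR 9 = 13
13 XOR 6 = 11
11 XOR 11 = 0
0 XOR 3 = 3
Nim-value of the tree = 3

3


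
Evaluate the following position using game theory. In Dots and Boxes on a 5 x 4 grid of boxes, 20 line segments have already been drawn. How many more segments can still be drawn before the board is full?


Grid: 5 x 4 boxes, i.e. 6 rows and 5 columns of dots.
Horizontal edges: (rows + 1) * cols = 6 * 4 = 24
Vertical edges: rows * (cols + 1) = 5 * 5 = 25
Total edges: 24 + 25 = 49
Edges drawn: 20
Remaining: 49 - 20 = 29

29


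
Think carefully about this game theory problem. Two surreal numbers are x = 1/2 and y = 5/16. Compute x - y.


x = 1/2, y = 5/16
Converting to common denominator: 16
x = 8/16, y = 5/16
x - y = 1/2 - 5/16 = 3/16

3/16


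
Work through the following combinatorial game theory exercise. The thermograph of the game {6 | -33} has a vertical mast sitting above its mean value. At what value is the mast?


Game = {6 | -33}, a switch {a | b} with numbers a > b.
Its thermograph has left wall a - t and right wall b + t, which meet at t = (a - b)/2, where both equal (a + b)/2. So the mast (mean value) is at (a + b)/2.
Mean = (6 + (-33))/2 = -27/2 = -27/2

-27/2


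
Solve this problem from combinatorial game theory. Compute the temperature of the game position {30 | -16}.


The game is {30 | -16}, a switch {a | b} with numbers a > b.
Cooling {a | b} by t gives {a - t | b + t}, which stops being hot when a - t = b + t, i.e. at t = (a - b)/2. So the temperature of a switch is (a - b)/2.
Temperature = (Left option - Right option) / 2
= (30 - (-16)) / 2
= 46 / 2
= 23

23


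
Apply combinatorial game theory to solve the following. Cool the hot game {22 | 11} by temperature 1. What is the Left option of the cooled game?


Original game: {22 | 11} (a switch {a | b} with a > b).
Cooling by t (for t below the temperature (a - b)/2 = 11/2) taxes each move by t: {a | b} cooled by t is {a - t | b + t}.
Cooling amount: t = 1
Cooled Left option: 22 - 1 = 21
Cooled Right option: 11 + 1 = 12
Cooled game: {21 | 12}
Left option = 21

21


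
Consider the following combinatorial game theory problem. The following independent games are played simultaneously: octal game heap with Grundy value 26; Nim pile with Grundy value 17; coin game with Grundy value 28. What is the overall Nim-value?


By the Sprague-Grundy theorem, the Grundy value of a sum of games is the XOR of individual Grundy values.
octal game heap: Grundy value = 26. Running XOR: 0 XOR 26 = 26
Nim pile: Grundy value = 17. Running XOR: 26 XOR 17 = 11
coin game: Grundy value = 28. Running XOR: 11 XOR 28 = 23
The combined Grundy value is 23.

23


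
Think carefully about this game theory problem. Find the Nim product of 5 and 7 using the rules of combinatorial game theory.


Nim multiplication is bilinear over XOR: (u XOR v) * w = (u*w) XOR (v*w).
So we split each operand into its bit components and XOR the pairwise Nim products.
5 = 1 + 4 (as XOR of powers of 2).
7 = 1 + 2 + 4 (as XOR of powers of 2).
Using the standard Nim-product table on single bits:
  2*2 = 3,   2*4 = 8,   2*8 = 12,
  4*4 = 6,   4*8 = 11,  8*8 = 13,
and  1*x = x (identity), k*l = l*k (commutative).
Pairwise Nim products:
  1 * 1 = 1
  1 * 2 = 2
  1 * 4 = 4
  4 * 1 = 4
  4 * 2 = 8
  4 * 4 = 6
XOR them: 1 XOR 2 XOR 4 XOR 4 XOR 8 XOR 6 = 13.
Result: 5 * 7 = 13 (in Nim).

13


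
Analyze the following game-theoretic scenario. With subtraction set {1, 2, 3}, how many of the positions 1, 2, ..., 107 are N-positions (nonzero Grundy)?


Subtraction set S = {1, 2, 3}, so G(n) = n mod 4.
G(n) = 0 when n is a multiple of 4.
Multiples of 4 in [1, 107]: 26
N-positions (nonzero Grundy) = 107 - 26 = 81

81


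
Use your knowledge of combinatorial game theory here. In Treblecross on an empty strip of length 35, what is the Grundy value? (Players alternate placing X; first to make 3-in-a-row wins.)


Treblecross: place X on empty cells; 3-in-a-row wins.
Playing within two cells of an existing X lets the opponent win at once, so sensible play treats the cells i-2..i+2 around each X as dead. The player left with no safe cell loses, so this is a normal-play take-away game on strips of safe cells.
Placing X at cell i (0-indexed) of a strip of k safe cells leaves independent strips of sizes max(0, i-2) and max(0, k-i-3). Hence G(k) = mex{ G(max(0,i-2)) XOR G(max(0,k-i-3)) : 0 <= i < k }, with G(0) = 0.
G(1): splits (0,0):0^0=0 -> mex({0}) = 1
G(2): splits (0,0):0^0=0 -> mex({0}) = 1
G(3): splits (0,0):0^0=0 -> mex({0}) = 1
G(4): splits (0,1):0^1=1 (0,0):0^0=0 -> mex({0, 1}) = 2
G(5): splits (0,2):0^1=1 (0,1):0^1=1 (0,0):0^0=0 -> mex({0, 1}) = 2
G(6) = mex({1}) = 0
G(7) = mex({0, 1, 2}) = 3
G(8) = mex({0, 1, 2}) = 3
G(9) = mex({0, 2}) = 1
G(10) = mex({0, 2, 3}) = 1
G(11) = mex({0, 3}) = 1
G(12) = mex({1, 3}) = 0
G(13) = mex({0, 1, 2, 3}) = 4
G(14) = mex({0, 1, 2}) = 3
G(15) = mex({0, 1, 2}) = 3
G(16) = mex({0, 1, 2, 4}) = 3
G(17) = mex({0, 1, 3, 4}) = 2
G(18) = mex({0, 1, 3, 4}) = 2
G(19) = mex({0, 1, 3, 5}) = 2
G(20) = mex({0, 1, 2, 3, 5}) = 4
G(21) = mex({0, 1, 2, 3, 5}) = 4
G(22) = mex({1, 2, 6}) = 0
G(23) = mex({0, 1, 2, 3, 4, 6}) = 5
G(24) = mex({0, 1, 2, 3, 4}) = 5
G(25) = mex({0, 1, 3, 4, 7}) = 2
G(26) = mex({0, 1, 3, 4, 5, 7}) = 2
G(27) = mex({0, 1, 3, 5}) = 2
G(28) = mex({0, 1, 2, 5}) = 3
G(29) = mex({0, 1, 2, 4, 5, 6}) = 3
G(30) = mex({1, 2, 4, 6}) = 0
G(31) = mex({0, 1, 2, 3, 4, 6}) = 5
G(32) = mex({1, 2, 3, 4, 7}) = 0
G(33) = mex({0, 3, 7}) = 1
G(34) = mex({0, 2, 3, 5, 7}) = 1
G(35) = mex({0, 2, 3, 5, 6}) = 1
Therefore G(35) = 1.

1
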